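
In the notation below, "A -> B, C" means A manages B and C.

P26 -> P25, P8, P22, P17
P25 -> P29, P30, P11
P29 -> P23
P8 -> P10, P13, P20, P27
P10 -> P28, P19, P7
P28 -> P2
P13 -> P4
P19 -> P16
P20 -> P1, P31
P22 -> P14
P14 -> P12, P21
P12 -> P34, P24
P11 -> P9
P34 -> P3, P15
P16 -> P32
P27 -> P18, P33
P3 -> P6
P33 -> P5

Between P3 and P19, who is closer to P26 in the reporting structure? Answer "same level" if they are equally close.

P19

P3 is 5 levels below P26; P19 is 3. P19 is higher.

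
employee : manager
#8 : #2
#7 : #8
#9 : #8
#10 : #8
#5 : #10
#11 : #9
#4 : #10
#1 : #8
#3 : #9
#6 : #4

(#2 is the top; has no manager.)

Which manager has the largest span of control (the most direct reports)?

Direct-report counts: #2 has 1; #8 has 4; #10 has 2; #4 has 1; #9 has 2. The largest is 4, held by #8.

#8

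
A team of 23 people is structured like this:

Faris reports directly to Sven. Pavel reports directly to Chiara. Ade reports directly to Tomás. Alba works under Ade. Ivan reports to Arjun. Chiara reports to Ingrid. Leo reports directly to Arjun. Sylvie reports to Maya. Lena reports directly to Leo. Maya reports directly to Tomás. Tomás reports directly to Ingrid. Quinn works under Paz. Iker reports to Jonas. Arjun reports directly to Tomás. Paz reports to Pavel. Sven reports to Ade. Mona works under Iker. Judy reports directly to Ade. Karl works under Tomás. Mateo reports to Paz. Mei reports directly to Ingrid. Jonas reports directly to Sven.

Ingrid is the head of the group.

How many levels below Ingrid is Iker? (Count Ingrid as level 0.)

5

Chain from Iker up to Ingrid: Iker → Jonas → Sven → Ade → Tomás → Ingrid. That is 5 steps up, so Iker is 5 levels below Ingrid.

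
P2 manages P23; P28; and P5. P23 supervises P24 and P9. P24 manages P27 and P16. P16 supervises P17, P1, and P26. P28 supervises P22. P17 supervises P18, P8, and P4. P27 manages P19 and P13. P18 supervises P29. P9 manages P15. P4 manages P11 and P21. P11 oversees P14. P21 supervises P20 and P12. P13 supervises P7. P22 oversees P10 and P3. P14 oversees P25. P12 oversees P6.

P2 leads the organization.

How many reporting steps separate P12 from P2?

7

Chain from P12 up to P2: P12 → P21 → P4 → P17 → P16 → P24 → P23 → P2. That is 7 steps up, so P12 is 7 levels below P2.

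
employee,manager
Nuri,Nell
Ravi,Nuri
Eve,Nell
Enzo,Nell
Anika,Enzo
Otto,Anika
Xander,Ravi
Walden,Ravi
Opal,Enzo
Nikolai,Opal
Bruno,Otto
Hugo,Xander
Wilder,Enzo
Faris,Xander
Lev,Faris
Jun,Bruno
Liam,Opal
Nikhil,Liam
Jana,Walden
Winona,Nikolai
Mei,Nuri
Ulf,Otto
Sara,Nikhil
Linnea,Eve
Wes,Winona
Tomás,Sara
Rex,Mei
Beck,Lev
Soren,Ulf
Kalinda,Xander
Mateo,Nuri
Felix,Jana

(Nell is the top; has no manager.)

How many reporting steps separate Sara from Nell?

Chain from Sara up to Nell: Sara → Nikhil → Liam → Opal → Enzo → Nell. That is 5 steps up, so Sara is 5 levels below Nell.

5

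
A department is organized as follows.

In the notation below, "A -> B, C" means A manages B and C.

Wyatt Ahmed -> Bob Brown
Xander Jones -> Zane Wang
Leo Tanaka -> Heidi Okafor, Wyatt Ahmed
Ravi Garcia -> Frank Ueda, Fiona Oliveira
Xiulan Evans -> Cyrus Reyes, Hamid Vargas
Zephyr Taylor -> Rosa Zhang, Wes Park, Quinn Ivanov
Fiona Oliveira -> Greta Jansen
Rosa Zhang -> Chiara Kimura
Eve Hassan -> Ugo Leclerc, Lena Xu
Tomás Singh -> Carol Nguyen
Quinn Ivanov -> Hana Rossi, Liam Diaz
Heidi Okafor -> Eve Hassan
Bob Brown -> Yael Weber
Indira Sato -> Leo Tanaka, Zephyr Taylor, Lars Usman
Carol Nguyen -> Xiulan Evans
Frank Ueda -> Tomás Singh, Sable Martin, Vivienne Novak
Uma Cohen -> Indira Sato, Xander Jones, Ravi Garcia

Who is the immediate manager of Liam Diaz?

Liam Diaz reports directly to Quinn Ivanov.

Quinn Ivanov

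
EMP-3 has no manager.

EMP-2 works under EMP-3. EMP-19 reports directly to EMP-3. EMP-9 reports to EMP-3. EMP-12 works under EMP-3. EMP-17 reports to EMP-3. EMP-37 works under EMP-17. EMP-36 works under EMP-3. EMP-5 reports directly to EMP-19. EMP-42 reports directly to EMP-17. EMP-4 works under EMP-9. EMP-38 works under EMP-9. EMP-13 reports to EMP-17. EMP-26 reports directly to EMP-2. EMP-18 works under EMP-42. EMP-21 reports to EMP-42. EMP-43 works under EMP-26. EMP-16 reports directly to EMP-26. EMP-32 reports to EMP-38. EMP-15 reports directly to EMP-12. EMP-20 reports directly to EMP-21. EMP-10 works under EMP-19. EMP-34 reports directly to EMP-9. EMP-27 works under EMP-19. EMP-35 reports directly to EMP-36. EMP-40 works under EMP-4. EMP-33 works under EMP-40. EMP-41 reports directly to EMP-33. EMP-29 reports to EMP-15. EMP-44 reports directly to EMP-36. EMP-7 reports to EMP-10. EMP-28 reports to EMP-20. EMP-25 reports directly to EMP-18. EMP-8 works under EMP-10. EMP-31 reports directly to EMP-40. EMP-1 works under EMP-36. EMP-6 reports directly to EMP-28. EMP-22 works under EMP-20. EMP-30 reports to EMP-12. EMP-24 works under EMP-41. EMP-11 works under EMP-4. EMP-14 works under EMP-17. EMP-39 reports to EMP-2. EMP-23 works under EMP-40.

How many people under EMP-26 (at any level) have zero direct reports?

The people in EMP-26's organization with no one reporting to them are EMP-16, EMP-43. That is 2.

2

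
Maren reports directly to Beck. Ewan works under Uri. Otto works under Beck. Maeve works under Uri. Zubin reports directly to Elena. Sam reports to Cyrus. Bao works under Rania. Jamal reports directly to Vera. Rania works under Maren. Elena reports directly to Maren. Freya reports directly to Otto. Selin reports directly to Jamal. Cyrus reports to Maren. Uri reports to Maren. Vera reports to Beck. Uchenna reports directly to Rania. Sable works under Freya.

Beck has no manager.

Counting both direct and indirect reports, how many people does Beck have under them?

17

Beck directly manages Vera, Maren, Otto. Under Vera: Jamal, Selin (2). Under Maren: Uri, Maeve, Ewan, Cyrus, Sam, Rania, Bao, Uchenna, Elena, Zubin (10). Under Otto: Freya, Sable (2). So Beck's organization is 3 direct reports plus everyone under them: 3 + 11 + 3 = 17.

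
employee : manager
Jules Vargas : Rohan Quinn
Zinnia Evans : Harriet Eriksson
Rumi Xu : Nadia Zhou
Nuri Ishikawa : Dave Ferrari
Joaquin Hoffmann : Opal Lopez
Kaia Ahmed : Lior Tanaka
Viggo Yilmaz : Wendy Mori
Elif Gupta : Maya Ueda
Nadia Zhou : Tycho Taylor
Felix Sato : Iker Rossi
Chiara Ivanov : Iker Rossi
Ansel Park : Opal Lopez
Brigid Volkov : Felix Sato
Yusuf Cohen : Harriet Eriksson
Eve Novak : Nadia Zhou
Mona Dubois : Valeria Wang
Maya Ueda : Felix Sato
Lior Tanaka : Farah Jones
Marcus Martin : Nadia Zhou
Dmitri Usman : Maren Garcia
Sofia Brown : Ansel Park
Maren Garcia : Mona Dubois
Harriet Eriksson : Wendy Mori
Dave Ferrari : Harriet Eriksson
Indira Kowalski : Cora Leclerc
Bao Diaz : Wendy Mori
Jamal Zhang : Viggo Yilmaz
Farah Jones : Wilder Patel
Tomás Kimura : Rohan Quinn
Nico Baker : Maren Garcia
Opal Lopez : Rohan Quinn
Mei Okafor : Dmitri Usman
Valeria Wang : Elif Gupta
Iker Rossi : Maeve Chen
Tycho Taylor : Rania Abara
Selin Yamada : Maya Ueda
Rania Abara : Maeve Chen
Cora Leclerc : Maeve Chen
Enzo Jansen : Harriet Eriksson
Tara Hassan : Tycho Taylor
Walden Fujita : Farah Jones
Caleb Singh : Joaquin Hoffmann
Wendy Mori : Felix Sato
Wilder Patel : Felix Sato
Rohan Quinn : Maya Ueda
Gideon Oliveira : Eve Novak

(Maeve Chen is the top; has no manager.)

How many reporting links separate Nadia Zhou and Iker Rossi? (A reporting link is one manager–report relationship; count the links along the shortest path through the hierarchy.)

Nadia Zhou is 3 levels below Maeve Chen, and Iker Rossi is 1 level below Maeve Chen (their lowest common manager). The shortest path runs up from Nadia Zhou to Maeve Chen and back down to Iker Rossi: 3 + 1 = 4 links.

4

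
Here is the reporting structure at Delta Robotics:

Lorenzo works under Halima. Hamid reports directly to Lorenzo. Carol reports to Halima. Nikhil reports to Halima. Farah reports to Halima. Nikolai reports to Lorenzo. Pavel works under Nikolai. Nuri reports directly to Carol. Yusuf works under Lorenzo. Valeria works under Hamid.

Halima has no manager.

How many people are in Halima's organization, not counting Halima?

10

Halima directly manages Carol, Nikhil, Lorenzo, Farah. Under Carol: Nuri (1). Nikhil has no reports. Under Lorenzo: Yusuf, Nikolai, Pavel, Hamid, Valeria (5). Farah has no reports. So Halima's organization is 4 direct reports plus everyone under them: 2 + 1 + 6 + 1 = 10.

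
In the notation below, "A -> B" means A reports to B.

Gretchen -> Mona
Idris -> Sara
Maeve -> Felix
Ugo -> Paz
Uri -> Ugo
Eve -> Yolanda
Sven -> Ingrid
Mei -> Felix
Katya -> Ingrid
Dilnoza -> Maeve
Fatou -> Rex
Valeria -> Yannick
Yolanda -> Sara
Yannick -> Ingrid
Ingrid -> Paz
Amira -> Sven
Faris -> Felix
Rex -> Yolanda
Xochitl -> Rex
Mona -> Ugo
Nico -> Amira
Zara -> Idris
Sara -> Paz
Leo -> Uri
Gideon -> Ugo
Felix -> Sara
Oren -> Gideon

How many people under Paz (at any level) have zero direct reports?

The people in Paz's organization with no one reporting to them are Valeria, Nico, Katya, Gretchen, Oren, Leo, Zara, Mei, Dilnoza, Faris, Eve, Fatou, Xochitl. That is 13.

13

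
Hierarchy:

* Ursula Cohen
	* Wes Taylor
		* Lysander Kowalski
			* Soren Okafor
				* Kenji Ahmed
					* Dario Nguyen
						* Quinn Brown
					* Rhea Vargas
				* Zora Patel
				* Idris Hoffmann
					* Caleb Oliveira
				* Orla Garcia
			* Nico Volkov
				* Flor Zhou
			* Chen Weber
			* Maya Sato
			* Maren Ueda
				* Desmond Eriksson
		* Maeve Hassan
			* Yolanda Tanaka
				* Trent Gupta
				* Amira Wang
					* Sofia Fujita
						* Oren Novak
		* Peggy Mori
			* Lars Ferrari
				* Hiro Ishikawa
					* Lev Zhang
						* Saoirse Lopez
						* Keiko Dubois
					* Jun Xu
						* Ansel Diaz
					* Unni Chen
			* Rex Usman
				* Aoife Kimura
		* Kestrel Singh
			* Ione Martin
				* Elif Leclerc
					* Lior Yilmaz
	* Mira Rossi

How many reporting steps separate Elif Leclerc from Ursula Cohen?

4

Chain from Elif Leclerc up to Ursula Cohen: Elif Leclerc → Ione Martin → Kestrel Singh → Wes Taylor → Ursula Cohen. That is 4 steps up, so Elif Leclerc is 4 levels below Ursula Cohen.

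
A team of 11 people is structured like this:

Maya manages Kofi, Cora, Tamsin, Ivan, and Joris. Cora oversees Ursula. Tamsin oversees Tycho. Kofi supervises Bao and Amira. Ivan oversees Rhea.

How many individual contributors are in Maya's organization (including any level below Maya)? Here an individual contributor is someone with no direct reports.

The people in Maya's organization with no one reporting to them are Joris, Rhea, Tycho, Ursula, Amira, Bao. That is 6.

6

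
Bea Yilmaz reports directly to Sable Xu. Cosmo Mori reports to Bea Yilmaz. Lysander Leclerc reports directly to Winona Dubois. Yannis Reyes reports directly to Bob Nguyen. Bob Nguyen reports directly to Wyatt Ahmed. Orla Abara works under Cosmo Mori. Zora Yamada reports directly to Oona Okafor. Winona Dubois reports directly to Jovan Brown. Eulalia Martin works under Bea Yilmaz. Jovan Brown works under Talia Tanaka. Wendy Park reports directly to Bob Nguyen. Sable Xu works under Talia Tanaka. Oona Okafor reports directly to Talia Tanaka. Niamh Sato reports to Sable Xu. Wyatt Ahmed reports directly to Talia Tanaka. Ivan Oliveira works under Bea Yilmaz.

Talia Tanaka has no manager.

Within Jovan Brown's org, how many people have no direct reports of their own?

The only person in Jovan Brown's organization with no one reporting to them is Lysander Leclerc. That is 1.

1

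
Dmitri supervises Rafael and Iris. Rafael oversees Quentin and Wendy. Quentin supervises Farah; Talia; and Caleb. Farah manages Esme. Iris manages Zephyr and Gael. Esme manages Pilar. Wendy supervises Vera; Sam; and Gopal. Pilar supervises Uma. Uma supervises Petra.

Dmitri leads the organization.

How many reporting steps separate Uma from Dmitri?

Chain from Uma up to Dmitri: Uma → Pilar → Esme → Farah → Quentin → Rafael → Dmitri. That is 6 steps up, so Uma is 6 levels below Dmitri.

6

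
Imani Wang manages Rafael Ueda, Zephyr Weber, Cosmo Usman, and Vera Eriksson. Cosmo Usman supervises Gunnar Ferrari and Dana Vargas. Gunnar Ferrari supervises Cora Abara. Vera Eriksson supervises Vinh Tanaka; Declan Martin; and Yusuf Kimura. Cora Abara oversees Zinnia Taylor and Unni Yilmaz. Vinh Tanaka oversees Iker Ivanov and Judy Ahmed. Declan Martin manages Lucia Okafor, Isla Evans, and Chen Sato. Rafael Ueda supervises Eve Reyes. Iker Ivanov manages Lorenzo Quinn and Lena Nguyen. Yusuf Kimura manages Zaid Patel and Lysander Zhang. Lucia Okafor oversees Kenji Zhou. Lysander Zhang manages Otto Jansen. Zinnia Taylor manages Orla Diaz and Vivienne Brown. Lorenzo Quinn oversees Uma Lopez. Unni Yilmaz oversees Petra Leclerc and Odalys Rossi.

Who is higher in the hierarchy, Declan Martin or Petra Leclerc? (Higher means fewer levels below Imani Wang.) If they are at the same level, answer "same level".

Declan Martin is 2 levels below Imani Wang; Petra Leclerc is 5. Declan Martin is higher.

Declan Martin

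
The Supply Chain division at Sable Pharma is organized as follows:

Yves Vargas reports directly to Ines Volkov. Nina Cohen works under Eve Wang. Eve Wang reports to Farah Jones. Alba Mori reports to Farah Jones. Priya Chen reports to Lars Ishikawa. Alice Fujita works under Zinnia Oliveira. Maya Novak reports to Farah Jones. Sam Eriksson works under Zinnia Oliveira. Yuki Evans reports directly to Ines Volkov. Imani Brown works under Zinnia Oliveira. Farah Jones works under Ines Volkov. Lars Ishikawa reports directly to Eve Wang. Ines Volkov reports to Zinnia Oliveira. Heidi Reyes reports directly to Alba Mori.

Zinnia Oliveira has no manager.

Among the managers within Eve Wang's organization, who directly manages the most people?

Direct-report counts within Eve Wang's organization: Eve Wang has 2; Lars Ishikawa has 1. The largest is 2, held by Eve Wang.

Eve Wang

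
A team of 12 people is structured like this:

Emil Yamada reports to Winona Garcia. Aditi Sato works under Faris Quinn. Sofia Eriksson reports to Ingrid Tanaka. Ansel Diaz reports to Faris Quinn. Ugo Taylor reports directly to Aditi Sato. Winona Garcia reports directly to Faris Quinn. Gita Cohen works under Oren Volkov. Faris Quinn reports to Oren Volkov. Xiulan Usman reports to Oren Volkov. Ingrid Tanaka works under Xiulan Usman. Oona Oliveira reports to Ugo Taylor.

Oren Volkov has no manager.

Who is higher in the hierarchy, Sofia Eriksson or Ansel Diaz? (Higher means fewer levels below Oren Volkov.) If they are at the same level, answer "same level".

Ansel Diaz

Sofia Eriksson is 3 levels below Oren Volkov; Ansel Diaz is 2. Ansel Diaz is higher.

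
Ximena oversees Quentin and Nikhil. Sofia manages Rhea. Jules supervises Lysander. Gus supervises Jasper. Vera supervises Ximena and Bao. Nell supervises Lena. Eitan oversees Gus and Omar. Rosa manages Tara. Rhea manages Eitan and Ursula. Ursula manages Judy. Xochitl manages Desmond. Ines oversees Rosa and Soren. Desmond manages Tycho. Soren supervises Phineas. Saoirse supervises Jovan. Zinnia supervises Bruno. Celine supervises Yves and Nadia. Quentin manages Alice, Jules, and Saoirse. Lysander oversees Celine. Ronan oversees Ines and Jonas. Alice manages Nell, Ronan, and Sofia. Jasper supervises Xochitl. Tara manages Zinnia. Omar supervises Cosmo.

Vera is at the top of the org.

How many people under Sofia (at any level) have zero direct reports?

The people in Sofia's organization with no one reporting to them are Cosmo, Tycho, Judy. That is 3.

3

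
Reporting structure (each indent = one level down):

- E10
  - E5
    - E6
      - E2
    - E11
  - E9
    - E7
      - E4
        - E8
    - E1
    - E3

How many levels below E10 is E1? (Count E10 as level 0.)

2

Chain from E1 up to E10: E1 → E9 → E10. That is 2 steps up, so E1 is 2 levels below E10.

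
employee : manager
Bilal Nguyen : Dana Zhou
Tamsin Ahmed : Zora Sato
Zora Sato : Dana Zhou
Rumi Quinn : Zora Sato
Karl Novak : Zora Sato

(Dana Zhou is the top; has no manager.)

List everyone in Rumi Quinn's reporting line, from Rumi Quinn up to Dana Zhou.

Rumi Quinn reports to Zora Sato. Zora Sato reports to Dana Zhou. Dana Zhou is at the top.

Rumi Quinn -> Zora Sato -> Dana Zhou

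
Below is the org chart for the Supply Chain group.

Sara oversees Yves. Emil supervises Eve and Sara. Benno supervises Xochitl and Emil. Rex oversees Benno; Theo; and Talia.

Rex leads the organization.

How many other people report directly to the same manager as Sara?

1

Sara reports to Emil. Emil's other direct reports are Eve — 1 peer.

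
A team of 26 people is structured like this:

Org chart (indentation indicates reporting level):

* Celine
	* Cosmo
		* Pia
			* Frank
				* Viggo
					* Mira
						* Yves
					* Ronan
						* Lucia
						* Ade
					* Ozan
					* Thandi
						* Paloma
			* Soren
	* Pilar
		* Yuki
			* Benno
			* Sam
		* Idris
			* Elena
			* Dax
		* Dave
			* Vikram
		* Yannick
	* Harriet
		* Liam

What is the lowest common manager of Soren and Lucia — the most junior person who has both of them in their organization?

Pia

Soren's chain of managers is Pia, Cosmo, Celine. Lucia's chain of managers is Ronan, Viggo, Frank, Pia, Cosmo, Celine. The first manager that appears in both chains is Pia.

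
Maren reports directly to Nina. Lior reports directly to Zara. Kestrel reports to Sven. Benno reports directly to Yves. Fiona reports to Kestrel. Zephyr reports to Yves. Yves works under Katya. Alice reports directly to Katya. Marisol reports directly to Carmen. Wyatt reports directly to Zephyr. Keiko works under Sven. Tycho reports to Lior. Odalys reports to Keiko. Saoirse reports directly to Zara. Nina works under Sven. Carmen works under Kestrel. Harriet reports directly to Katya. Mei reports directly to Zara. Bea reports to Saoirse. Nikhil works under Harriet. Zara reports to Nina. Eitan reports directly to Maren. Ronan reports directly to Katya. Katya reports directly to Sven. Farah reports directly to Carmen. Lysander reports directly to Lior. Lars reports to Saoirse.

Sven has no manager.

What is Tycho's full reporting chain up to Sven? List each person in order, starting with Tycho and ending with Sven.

Tycho -> Lior -> Zara -> Nina -> Sven

Tycho reports to Lior. Lior reports to Zara. Zara reports to Nina. Nina reports to Sven. Sven is at the top.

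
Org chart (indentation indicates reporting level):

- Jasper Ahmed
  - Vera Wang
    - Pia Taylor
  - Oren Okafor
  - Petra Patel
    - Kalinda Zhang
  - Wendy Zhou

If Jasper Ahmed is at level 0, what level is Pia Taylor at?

2

Chain from Pia Taylor up to Jasper Ahmed: Pia Taylor → Vera Wang → Jasper Ahmed. That is 2 steps up, so Pia Taylor is 2 levels below Jasper Ahmed.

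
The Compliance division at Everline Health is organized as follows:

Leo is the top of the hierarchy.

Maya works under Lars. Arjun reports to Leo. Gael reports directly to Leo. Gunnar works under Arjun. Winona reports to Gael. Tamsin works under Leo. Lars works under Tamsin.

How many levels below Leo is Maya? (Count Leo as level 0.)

3

Chain from Maya up to Leo: Maya → Lars → Tamsin → Leo. That is 3 steps up, so Maya is 3 levels below Leo.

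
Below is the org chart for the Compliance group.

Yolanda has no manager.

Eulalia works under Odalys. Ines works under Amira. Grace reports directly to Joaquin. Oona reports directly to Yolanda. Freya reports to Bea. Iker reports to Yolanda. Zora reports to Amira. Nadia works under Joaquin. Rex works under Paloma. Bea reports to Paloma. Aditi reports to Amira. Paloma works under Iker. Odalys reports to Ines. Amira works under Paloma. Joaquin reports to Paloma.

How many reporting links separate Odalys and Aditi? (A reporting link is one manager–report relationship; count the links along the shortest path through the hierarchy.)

3

Odalys is 2 levels below Amira, and Aditi is 1 level below Amira (their lowest common manager). The shortest path runs up from Odalys to Amira and back down to Aditi: 2 + 1 = 3 links.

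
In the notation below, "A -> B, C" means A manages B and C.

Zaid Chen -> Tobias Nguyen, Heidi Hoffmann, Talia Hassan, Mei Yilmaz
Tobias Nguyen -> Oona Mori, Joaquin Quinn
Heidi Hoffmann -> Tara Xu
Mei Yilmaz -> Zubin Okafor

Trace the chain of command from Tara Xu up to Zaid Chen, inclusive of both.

Tara Xu -> Heidi Hoffmann -> Zaid Chen

Tara Xu reports to Heidi Hoffmann. Heidi Hoffmann reports to Zaid Chen. Zaid Chen is at the top.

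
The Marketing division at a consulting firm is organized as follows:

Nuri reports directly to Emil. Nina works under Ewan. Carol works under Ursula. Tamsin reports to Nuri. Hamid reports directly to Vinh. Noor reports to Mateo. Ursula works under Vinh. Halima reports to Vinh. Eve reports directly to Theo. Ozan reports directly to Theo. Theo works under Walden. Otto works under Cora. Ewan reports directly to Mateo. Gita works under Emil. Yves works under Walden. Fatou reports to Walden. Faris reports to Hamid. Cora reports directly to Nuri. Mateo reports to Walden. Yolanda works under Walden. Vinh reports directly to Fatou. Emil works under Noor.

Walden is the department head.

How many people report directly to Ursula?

Ursula directly manages Carol. That is 1 direct report.

1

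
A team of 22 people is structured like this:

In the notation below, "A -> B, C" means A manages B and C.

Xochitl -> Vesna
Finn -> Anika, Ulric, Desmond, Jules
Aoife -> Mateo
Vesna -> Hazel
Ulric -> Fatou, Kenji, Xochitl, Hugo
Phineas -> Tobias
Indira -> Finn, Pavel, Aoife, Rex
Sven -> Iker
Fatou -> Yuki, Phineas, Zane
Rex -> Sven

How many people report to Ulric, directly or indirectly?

Ulric directly manages Fatou, Kenji, Xochitl, Hugo. Under Fatou: Zane, Phineas, Tobias, Yuki (4). Kenji has no reports. Under Xochitl: Vesna, Hazel (2). Hugo has no reports. So Ulric's organization is 4 direct reports plus everyone under them: 5 + 1 + 3 + 1 = 10.

10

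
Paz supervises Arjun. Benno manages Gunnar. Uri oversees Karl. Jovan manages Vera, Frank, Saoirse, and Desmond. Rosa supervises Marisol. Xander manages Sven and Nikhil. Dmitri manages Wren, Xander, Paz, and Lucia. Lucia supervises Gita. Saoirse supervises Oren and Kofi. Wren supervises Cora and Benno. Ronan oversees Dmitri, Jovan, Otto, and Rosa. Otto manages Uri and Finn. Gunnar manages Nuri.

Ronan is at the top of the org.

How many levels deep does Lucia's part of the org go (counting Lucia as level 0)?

1

The longest chain under Lucia runs Lucia → Gita, which is 1 level below Lucia.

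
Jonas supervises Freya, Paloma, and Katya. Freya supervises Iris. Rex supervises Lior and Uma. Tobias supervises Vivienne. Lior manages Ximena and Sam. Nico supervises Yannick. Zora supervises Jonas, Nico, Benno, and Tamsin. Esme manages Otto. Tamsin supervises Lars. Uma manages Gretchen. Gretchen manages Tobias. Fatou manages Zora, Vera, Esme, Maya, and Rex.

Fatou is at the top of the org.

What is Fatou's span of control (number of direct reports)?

5

Fatou directly manages Zora, Vera, Esme, Maya, Rex. That is 5 direct reports.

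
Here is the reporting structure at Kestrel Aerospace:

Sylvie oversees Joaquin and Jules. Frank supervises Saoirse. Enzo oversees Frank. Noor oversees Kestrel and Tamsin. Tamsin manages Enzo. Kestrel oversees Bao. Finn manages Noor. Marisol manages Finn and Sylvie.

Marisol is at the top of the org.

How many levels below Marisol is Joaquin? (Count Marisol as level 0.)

Chain from Joaquin up to Marisol: Joaquin → Sylvie → Marisol. That is 2 steps up, so Joaquin is 2 levels below Marisol.

2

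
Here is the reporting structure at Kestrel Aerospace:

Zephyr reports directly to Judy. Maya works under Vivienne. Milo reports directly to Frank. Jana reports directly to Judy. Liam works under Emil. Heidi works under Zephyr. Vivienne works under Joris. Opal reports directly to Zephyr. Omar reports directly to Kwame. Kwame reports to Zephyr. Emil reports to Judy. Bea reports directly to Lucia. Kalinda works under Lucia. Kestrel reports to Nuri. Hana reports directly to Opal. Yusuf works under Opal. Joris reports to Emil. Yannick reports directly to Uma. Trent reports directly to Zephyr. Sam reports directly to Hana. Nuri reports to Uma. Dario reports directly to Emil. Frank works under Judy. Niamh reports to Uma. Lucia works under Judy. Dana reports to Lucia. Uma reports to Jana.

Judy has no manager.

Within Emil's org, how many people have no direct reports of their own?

3

The people in Emil's organization with no one reporting to them are Dario, Liam, Maya. That is 3.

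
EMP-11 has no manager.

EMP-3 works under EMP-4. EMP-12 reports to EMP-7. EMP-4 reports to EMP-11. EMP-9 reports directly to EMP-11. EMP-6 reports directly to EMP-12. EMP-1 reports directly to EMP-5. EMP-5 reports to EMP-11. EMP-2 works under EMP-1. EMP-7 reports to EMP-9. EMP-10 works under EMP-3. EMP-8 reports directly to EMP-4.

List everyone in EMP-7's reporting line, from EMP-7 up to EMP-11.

EMP-7 -> EMP-9 -> EMP-11

EMP-7 reports to EMP-9. EMP-9 reports to EMP-11. EMP-11 is at the top.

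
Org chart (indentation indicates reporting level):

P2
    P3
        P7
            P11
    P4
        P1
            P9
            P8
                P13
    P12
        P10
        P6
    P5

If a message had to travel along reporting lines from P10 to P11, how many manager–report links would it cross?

5

P10 is 2 levels below P2, and P11 is 3 levels below P2 (their lowest common manager). The shortest path runs up from P10 to P2 and back down to P11: 2 + 3 = 5 links.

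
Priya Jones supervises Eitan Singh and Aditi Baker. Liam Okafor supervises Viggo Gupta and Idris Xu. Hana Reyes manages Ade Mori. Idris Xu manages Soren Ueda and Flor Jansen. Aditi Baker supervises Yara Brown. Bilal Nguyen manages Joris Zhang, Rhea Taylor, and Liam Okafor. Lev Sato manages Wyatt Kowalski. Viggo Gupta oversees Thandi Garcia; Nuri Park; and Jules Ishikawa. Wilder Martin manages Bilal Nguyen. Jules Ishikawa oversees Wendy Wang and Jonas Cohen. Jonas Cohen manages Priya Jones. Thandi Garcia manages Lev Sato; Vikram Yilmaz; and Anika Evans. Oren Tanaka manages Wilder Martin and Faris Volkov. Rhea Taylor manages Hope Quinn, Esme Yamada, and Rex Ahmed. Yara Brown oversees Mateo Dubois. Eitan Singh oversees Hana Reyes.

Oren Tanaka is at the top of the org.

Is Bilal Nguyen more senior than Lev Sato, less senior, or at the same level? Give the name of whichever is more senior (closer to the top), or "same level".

Bilal Nguyen

Bilal Nguyen is 2 levels below Oren Tanaka; Lev Sato is 6. Bilal Nguyen is higher.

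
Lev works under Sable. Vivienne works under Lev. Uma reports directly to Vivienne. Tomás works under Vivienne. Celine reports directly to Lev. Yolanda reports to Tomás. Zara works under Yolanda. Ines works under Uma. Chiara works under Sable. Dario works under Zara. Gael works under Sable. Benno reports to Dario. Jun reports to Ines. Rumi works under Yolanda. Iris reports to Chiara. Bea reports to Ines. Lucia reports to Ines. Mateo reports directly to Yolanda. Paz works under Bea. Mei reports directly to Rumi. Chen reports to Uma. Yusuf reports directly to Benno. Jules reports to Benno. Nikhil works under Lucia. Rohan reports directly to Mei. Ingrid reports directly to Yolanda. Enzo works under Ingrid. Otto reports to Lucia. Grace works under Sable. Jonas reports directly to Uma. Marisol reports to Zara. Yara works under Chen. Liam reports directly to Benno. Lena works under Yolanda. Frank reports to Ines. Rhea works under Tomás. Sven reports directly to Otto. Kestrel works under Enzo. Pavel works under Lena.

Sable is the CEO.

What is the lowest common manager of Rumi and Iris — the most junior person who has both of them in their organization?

Rumi's chain of managers is Yolanda, Tomás, Vivienne, Lev, Sable. Iris's chain of managers is Chiara, Sable. The first manager that appears in both chains is Sable.

Sable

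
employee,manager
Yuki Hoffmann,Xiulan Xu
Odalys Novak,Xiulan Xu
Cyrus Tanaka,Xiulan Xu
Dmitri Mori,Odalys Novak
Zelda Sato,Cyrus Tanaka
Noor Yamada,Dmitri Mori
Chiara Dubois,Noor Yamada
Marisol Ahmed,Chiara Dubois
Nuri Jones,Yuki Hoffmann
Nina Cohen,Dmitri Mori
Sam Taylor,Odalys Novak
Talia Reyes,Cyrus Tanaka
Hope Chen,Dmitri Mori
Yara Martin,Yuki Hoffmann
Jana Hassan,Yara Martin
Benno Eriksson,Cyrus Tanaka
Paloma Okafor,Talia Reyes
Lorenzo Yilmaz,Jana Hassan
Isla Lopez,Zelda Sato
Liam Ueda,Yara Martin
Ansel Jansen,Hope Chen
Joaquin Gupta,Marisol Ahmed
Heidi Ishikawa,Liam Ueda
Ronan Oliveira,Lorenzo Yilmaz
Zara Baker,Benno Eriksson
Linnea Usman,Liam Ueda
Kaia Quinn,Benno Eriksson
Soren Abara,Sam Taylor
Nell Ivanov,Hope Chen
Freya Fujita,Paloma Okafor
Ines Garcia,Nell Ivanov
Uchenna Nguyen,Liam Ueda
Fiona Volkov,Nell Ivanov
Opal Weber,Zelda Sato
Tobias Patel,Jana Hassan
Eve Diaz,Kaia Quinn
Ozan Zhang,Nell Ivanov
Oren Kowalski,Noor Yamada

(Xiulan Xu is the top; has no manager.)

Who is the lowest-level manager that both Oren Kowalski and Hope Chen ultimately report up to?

Dmitri Mori

Oren Kowalski's chain of managers is Noor Yamada, Dmitri Mori, Odalys Novak, Xiulan Xu. Hope Chen's chain of managers is Dmitri Mori, Odalys Novak, Xiulan Xu. The first manager that appears in both chains is Dmitri Mori.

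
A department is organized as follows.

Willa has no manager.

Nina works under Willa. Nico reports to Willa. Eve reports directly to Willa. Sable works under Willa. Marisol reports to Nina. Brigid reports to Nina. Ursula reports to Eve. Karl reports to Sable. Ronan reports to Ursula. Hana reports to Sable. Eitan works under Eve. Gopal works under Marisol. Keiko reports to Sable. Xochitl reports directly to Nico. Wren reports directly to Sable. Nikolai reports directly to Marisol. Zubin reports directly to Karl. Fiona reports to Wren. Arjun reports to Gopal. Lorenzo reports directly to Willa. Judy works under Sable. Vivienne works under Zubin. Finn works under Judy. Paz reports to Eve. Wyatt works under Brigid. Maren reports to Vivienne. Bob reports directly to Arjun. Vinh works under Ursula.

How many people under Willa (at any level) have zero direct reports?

14

The people in Willa's organization with no one reporting to them are Lorenzo, Finn, Fiona, Keiko, Hana, Maren, Paz, Eitan, Vinh, Ronan, Xochitl, Wyatt, Nikolai, Bob. That is 14.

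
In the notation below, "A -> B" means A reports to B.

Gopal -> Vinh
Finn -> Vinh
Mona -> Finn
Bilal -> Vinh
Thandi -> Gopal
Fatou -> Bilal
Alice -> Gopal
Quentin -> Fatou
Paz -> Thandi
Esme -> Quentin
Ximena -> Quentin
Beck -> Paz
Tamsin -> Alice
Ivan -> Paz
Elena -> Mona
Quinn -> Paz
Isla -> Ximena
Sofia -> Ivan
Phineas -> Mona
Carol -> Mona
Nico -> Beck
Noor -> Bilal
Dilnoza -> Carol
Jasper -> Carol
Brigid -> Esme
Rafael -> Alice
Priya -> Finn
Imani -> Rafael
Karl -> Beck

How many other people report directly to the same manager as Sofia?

Sofia reports to Ivan, and Ivan has no other direct reports. Sofia has 0 peers.

0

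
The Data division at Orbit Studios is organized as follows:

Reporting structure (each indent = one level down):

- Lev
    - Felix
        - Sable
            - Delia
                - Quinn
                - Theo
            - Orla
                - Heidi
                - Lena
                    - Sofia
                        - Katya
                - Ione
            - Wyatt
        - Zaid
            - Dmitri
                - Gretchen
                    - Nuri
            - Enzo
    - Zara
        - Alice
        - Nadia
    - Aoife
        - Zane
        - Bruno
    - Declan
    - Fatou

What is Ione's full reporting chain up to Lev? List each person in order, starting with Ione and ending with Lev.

Ione reports to Orla. Orla reports to Sable. Sable reports to Felix. Felix reports to Lev. Lev is at the top.

Ione -> Orla -> Sable -> Felix -> Lev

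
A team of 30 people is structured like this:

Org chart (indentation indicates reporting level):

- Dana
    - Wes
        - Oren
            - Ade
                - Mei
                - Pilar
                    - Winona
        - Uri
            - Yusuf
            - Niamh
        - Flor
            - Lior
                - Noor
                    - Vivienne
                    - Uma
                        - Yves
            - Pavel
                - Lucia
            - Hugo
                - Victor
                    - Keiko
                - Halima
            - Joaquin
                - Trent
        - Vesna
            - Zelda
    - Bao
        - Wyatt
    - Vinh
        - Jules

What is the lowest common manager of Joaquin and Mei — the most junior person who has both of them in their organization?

Wes

Joaquin's chain of managers is Flor, Wes, Dana. Mei's chain of managers is Ade, Oren, Wes, Dana. The first manager that appears in both chains is Wes.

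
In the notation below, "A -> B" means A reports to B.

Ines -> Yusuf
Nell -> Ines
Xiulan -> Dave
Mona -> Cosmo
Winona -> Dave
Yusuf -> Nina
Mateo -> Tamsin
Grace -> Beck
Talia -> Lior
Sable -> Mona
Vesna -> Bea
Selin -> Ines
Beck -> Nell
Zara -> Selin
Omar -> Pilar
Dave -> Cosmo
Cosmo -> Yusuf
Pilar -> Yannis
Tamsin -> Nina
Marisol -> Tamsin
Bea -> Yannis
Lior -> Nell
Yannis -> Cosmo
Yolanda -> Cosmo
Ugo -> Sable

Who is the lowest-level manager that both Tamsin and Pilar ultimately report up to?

Nina

Tamsin's chain of managers is Nina. Pilar's chain of managers is Yannis, Cosmo, Yusuf, Nina. The first manager that appears in both chains is Nina.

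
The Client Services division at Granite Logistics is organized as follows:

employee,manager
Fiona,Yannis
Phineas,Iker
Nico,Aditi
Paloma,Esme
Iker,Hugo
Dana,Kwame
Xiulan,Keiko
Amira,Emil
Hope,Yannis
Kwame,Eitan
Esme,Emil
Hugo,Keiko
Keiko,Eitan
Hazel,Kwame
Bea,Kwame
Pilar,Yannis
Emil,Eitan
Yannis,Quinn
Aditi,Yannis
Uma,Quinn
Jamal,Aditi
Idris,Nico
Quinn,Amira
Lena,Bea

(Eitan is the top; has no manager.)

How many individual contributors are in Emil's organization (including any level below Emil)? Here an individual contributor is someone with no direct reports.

The people in Emil's organization with no one reporting to them are Paloma, Uma, Pilar, Jamal, Idris, Hope, Fiona. That is 7.

7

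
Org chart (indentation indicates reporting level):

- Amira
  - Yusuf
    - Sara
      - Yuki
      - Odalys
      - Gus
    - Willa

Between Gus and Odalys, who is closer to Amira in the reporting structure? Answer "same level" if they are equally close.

same level

Both Gus and Odalys are 3 levels below Amira.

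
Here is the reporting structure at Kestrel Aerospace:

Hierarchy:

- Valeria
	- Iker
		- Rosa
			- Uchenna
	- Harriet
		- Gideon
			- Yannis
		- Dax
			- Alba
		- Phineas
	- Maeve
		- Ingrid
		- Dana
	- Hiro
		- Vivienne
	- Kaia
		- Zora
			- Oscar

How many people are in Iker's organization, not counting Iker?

2

Iker directly manages Rosa. Under Rosa: Uchenna (1). That's 2 in total.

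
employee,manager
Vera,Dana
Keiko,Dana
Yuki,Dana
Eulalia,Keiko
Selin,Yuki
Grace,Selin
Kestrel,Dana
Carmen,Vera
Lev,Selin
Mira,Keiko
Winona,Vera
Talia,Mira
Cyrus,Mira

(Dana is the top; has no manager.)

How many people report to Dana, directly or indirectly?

13

Dana directly manages Vera, Keiko, Yuki, Kestrel. Under Vera: Winona, Carmen (2). Under Keiko: Mira, Cyrus, Talia, Eulalia (4). Under Yuki: Selin, Lev, Grace (3). Kestrel has no reports. So Dana's organization is 4 direct reports plus everyone under them: 3 + 5 + 4 + 1 = 13.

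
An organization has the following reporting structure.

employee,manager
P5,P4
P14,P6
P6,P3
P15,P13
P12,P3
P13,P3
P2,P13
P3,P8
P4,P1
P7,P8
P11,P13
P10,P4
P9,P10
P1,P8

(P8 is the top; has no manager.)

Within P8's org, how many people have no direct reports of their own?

The people in P8's organization with no one reporting to them are P7, P5, P9, P14, P2, P11, P15, P12. That is 8.

8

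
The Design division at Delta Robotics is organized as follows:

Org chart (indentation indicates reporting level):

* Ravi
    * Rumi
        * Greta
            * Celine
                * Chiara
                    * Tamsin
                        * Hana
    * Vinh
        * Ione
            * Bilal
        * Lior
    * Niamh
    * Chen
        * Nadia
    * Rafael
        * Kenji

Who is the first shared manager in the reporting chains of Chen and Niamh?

Chen's chain of managers is Ravi. Niamh's chain of managers is Ravi. The first manager that appears in both chains is Ravi.

Ravi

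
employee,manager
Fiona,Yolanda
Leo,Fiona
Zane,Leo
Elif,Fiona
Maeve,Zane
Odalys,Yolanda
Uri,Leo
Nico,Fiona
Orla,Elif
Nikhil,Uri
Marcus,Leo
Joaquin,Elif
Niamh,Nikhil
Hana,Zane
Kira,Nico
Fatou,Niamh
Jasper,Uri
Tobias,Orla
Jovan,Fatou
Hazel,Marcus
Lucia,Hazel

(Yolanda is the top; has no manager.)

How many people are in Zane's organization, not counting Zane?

Zane directly manages Maeve, Hana. Maeve has no reports. Hana has no reports. So Zane's organization is 2 direct reports plus everyone under them: 1 + 1 = 2.

2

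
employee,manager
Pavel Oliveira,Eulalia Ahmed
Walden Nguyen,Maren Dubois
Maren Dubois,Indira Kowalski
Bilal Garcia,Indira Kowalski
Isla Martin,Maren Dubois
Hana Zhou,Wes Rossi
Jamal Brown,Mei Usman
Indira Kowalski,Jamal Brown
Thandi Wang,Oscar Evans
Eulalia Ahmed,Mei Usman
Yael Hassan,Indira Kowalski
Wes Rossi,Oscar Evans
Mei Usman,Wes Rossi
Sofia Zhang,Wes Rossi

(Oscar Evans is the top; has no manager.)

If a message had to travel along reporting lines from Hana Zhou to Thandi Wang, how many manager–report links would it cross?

3

Hana Zhou is 2 levels below Oscar Evans, and Thandi Wang is 1 level below Oscar Evans (their lowest common manager). The shortest path runs up from Hana Zhou to Oscar Evans and back down to Thandi Wang: 2 + 1 = 3 links.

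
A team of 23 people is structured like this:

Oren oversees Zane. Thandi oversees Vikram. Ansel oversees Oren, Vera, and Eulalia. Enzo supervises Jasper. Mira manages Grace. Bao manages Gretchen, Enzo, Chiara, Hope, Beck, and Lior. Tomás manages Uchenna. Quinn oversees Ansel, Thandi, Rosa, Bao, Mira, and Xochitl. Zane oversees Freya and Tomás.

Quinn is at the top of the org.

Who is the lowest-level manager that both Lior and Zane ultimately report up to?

Quinn

Lior's chain of managers is Bao, Quinn. Zane's chain of managers is Oren, Ansel, Quinn. The first manager that appears in both chains is Quinn.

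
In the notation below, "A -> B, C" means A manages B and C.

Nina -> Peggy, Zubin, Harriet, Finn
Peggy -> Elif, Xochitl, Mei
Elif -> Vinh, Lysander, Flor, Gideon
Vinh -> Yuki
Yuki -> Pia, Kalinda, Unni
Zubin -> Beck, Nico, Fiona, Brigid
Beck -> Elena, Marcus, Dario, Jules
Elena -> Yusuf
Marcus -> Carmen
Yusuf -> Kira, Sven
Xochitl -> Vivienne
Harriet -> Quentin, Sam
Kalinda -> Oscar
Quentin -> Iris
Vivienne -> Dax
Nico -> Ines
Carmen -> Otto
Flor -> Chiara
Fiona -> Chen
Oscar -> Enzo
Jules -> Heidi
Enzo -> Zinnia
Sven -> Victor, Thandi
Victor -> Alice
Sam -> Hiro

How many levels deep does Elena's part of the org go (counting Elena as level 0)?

The longest chain under Elena runs Elena → Yusuf → Sven → Victor → Alice, which is 4 levels below Elena.

4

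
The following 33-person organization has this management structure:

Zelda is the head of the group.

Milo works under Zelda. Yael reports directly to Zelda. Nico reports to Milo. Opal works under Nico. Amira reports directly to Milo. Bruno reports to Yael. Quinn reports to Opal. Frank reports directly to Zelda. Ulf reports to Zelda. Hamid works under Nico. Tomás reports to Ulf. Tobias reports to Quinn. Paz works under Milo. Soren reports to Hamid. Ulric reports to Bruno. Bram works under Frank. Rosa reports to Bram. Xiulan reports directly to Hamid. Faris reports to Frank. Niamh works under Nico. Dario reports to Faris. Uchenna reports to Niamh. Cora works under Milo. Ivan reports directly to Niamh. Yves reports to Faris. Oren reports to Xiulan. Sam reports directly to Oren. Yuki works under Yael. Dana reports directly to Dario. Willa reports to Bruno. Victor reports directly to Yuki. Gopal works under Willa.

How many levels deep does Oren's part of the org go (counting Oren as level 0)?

1

The longest chain under Oren runs Oren → Sam, which is 1 level below Oren.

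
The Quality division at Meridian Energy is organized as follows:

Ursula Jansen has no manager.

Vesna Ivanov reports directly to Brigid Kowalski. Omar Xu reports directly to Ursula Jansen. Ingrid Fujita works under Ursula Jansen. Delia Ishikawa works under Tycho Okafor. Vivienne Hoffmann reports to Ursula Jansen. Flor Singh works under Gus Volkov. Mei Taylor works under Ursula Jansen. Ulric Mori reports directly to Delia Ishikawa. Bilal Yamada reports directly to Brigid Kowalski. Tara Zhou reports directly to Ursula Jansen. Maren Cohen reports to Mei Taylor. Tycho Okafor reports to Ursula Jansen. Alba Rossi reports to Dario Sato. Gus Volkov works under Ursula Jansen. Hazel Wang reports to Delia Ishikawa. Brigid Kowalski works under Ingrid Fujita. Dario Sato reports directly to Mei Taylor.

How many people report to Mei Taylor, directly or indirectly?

Mei Taylor directly manages Dario Sato, Maren Cohen. Under Dario Sato: Alba Rossi (1). Maren Cohen has no reports. So Mei Taylor's organization is 2 direct reports plus everyone under them: 2 + 1 = 3.

3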